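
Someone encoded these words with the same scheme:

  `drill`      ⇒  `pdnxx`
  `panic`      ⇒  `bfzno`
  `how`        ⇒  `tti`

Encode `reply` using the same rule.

djbxk

The shift depends on letter class: consonant d→p is +12, but vowel i→n is +5. The rule splits by letter class: vowels +5, consonants +12.
On reply: r(cons)+12=d, e(vowel)+5=j, p(cons)+12=b, l(cons)+12=x, y(cons)+12=k.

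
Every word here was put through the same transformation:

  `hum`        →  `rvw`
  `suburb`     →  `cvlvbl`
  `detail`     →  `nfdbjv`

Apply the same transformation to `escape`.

fcmbzf

The shift depends on letter class: consonant h→r is +10, but vowel u→v is +1. The rule splits by letter class: vowels +1, consonants +10.
Applying it to escape: e(vowel)+1=f, s(cons)+10=c, c(cons)+10=m, a(vowel)+1=b, p(cons)+10=z, e(vowel)+1=f.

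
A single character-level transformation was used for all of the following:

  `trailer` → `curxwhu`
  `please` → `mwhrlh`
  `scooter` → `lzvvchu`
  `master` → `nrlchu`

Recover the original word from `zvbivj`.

cowboy

t(19)→c(2) and r(17)→u(20) fit y≡17x+17 (mod 26); the inverse of 17 mod 26 is 23. This is an affine cipher: with a=0,…,z=25, each position x becomes (17x+17) mod 26.
Undoing it on zvbivj: z(25)→23·(25−17)≡2=c; v(21)→23·(21−17)≡14=o; b(1)→23·(1−17)≡22=w; i(8)→23·(8−17)≡1=b; v(21)→23·(21−17)≡14=o; j(9)→23·(9−17)≡24=y (all mod 26).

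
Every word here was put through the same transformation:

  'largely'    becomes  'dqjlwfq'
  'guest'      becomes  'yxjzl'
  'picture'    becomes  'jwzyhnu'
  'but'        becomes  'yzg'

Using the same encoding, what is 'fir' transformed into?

wnk

Read the word backwards and shift each letter +5.
On fir: reverse → rif; then shift: r+5=w, i+5=n, f+5=k.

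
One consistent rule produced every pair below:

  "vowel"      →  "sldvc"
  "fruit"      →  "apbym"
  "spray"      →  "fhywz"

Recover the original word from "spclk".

devil

The output letters match the input read backwards, each shifted +7: vowel reversed is lewov. The word is reversed, then every letter is shifted forward by 7.
Undoing it on spclk: shift back: s−7=l, p−7=i, c−7=v, l−7=e, k−7=d → lived; then reverse → devil.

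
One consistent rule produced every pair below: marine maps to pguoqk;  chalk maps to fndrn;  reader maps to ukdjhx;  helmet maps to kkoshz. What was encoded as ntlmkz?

The shifts repeat in a cycle of length 2: positions 0,1,… shift by +3, +6, then the pattern repeats.
Undoing it on ntlmkz: n−3=k, t−6=n, l−3=i, m−6=g, k−3=h, z−6=t.

knight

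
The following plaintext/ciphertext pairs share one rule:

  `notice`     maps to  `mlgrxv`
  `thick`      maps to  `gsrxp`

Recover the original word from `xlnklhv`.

Each pair mirrors across the alphabet (n↔m, o↔l, t↔g): positions sum to 25. Letters are reflected about the middle of the alphabet (position → 25−position): Atbash.
Reversing it on xlnklhv: x↔c, l↔o, n↔m, k↔p, l↔o, h↔s, v↔e.

compose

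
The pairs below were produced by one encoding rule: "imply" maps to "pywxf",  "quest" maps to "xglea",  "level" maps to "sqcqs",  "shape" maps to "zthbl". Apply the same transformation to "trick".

Shifts by position in imply: pos 0: i→p (+7), pos 1: m→y (+12), pos 2: p→w (+7), pos 3: l→x (+12) — repeating every 2. The shifts repeat in a cycle of length 2: positions 0,1,… shift by +7, +12, then the pattern repeats.
For trick: t+7=a, r+12=d, i+7=p, c+12=o, k+7=r.

adpor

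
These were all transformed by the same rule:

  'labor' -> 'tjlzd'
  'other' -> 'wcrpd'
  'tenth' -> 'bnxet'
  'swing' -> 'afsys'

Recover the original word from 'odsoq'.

guide

In labor: l→t is +8, a→j is +9, b→l is +10, o→z is +11 — the shift increases by 1 each position. Letter i (0-indexed) is shifted by i+8, so successive shifts are 8, 9, 10, ….
Decoding odsoq: o−8=g, d−9=u, s−10=i, o−11=d, q−12=e.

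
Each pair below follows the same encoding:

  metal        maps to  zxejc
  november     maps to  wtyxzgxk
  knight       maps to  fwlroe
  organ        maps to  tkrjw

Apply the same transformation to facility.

ujdlclep

Treating letters as 0–25, the rule is x ↦ 23x + 9 (mod 26).
Applying it to facility: f(5)→23·5+9≡20=u; a(0)→23·0+9≡9=j; c(2)→23·2+9≡3=d; i(8)→23·8+9≡11=l; l(11)→23·11+9≡2=c; i(8)→23·8+9≡11=l; t(19)→23·19+9≡4=e; y(24)→23·24+9≡15=p (all mod 26).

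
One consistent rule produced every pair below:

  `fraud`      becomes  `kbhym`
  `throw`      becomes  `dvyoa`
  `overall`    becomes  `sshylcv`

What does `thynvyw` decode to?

The output letters match the input read backwards, each shifted +7: fraud reversed is duarf. Two steps: reverse the string, then apply a Caesar shift of +7.
Undoing it on thynvyw: shift back: t−7=m, h−7=a, y−7=r, n−7=g, v−7=o, y−7=r, w−7=p → margorp; then reverse → program.

program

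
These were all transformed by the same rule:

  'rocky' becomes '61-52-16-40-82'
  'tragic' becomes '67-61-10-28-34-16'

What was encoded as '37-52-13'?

job

The formula is n = 3×(alphabet index, a=1) + 7.
Decoding 37-52-13: 37→(37−7)÷3=10=j, 52→(52−7)÷3=15=o, 13→(13−7)÷3=2=b.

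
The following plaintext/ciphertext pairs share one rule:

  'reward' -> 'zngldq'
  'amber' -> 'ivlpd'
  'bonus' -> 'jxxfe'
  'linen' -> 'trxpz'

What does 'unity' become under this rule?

cwsek

Each letter shifts forward by (position + 8), i.e. 8, 9, 10, … — the shift grows by one for each successive letter.
For unity: u+8=c, n+9=w, i+10=s, t+11=e, y+12=k.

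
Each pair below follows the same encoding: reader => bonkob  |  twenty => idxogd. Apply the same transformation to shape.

The word is reversed, then every letter is shifted forward by 10.
For shape: reverse → epahs; then shift: e+10=o, p+10=z, a+10=k, h+10=r, s+10=c.

ozkrc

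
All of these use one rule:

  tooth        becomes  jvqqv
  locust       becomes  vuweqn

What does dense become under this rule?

The output letters match the input read backwards, each shifted +2: tooth reversed is htoot. Read the word backwards and shift each letter +2.
On dense: reverse → esned; then shift: e+2=g, s+2=u, n+2=p, e+2=g, d+2=f.

gupgf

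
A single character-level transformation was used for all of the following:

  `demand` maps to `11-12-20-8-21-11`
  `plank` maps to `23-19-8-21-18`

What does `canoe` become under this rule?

d is letter #4 and maps to 11: an offset of 7. The number is (letter's place in the alphabet, a=1) + 7.
On canoe: c=3→10, a=1→8, n=14→21, o=15→22, e=5→12.

10-8-21-22-12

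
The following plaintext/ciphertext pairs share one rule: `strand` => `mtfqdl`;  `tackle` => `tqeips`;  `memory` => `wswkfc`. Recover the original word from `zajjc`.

fuzzy

Treating letters as 0–25, the rule is x ↦ 7x + 16 (mod 26).
Undoing it on zajjc: z(25)→15·(25−16)≡5=f; a(0)→15·(0−16)≡20=u; j(9)→15·(9−16)≡25=z; j(9)→15·(9−16)≡25=z; c(2)→15·(2−16)≡24=y (all mod 26).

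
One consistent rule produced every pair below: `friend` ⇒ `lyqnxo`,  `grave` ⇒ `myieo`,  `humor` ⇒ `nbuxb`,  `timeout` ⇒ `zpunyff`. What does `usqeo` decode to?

In friend: f→l is +6, r→y is +7, i→q is +8, e→n is +9 — the shift increases by 1 each position. The shift increases by 1 at each position, starting from +6: 6, 7, 8, ….
Decoding usqeo: u−6=o, s−7=l, q−8=i, e−9=v, o−10=e.

olive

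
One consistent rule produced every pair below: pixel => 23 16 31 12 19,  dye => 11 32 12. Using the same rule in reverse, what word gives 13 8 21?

p is letter #16 and maps to 23: an offset of 7. Letters become their 1-based position plus 7 (so a→8, b→9, …).
Decoding 13 8 21: 13→(13−7)÷1=6=f, 8→(8−7)÷1=1=a, 21→(21−7)÷1=14=n.

fan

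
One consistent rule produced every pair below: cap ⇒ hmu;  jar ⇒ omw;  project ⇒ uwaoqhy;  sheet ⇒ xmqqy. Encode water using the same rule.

bmyqw

The shift depends on letter class: consonant c→h is +5, but vowel a→m is +12. The rule splits by letter class: vowels +12, consonants +5.
On water: w(cons)+5=b, a(vowel)+12=m, t(cons)+5=y, e(vowel)+12=q, r(cons)+5=w.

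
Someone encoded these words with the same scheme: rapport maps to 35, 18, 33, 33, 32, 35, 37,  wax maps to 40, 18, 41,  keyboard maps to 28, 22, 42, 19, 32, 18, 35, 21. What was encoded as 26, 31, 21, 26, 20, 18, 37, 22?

r is letter #18 and maps to 35: an offset of 17. Each letter is replaced by its alphabet position (a=1..z=26) + 17.
Reversing it on 26, 31, 21, 26, 20, 18, 37, 22: 26→(26−17)÷1=9=i, 31→(31−17)÷1=14=n, 21→(21−17)÷1=4=d, 26→(26−17)÷1=9=i, 20→(20−17)÷1=3=c, 18→(18−17)÷1=1=a, 37→(37−17)÷1=20=t, 22→(22−17)÷1=5=e.

indicate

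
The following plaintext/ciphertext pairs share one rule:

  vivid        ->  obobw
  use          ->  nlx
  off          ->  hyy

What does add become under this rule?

tww

Compare letters: v→o is +19, i→b is +19, v→o is +19 — a constant shift. Each letter is shifted forward by 19 in the alphabet (a Caesar shift of +19).
On add: a+19=t, d+19=w, d+19=w.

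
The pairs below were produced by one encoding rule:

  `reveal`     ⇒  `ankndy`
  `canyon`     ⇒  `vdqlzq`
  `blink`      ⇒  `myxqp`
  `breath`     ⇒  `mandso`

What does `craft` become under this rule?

r(17)→a(0) and e(4)→n(13) fit y≡9x+3 (mod 26); the inverse of 9 mod 26 is 3. Treating letters as 0–25, the rule is x ↦ 9x + 3 (mod 26).
On craft: c(2)→9·2+3≡21=v; r(17)→9·17+3≡0=a; a(0)→9·0+3≡3=d; f(5)→9·5+3≡22=w; t(19)→9·19+3≡18=s (all mod 26).

vadws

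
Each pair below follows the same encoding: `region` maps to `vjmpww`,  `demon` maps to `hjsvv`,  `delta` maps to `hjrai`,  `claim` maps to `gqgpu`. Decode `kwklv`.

In region: r→v is +4, e→j is +5, g→m is +6, i→p is +7 — the shift increases by 1 each position. Each letter shifts forward by (position + 4), i.e. 4, 5, 6, … — the shift grows by one for each successive letter.
Reversing it on kwklv: k−4=g, w−5=r, k−6=e, l−7=e, v−8=n.

green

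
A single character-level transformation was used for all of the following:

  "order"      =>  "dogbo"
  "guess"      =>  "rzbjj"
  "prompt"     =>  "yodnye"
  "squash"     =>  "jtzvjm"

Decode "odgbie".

rodent

o(14)→d(3) and r(17)→o(14) fit y≡21x+21 (mod 26); the inverse of 21 mod 26 is 5. Treating letters as 0–25, the rule is x ↦ 21x + 21 (mod 26).
Undoing it on odgbie: o(14)→5·(14−21)≡17=r; d(3)→5·(3−21)≡14=o; g(6)→5·(6−21)≡3=d; b(1)→5·(1−21)≡4=e; i(8)→5·(8−21)≡13=n; e(4)→5·(4−21)≡19=t (all mod 26).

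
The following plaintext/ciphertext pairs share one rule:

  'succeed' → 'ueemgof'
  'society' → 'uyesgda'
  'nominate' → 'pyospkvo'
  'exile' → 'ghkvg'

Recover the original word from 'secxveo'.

quantum

Shifts by position in succeed: pos 0: s→u (+2), pos 1: u→e (+10), pos 2: c→e (+2), pos 3: c→m (+10) — repeating every 2. A repeating key of period 2 is used — shifts +2, +10 over and over.
Undoing it on secxveo: s−2=q, e−10=u, c−2=a, x−10=n, v−2=t, e−10=u, o−2=m.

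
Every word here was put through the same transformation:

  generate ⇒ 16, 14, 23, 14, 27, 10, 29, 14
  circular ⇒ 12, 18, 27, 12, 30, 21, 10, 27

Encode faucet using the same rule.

15, 10, 30, 12, 14, 29

g is letter #7 and maps to 16: an offset of 9. The number is (letter's place in the alphabet, a=1) + 9.
For faucet: f=6→15, a=1→10, u=21→30, c=3→12, e=5→14, t=20→29.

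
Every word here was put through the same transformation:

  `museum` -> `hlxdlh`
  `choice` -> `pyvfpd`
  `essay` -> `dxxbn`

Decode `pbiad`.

cable

m(12)→h(7) and u(20)→l(11) fit y≡7x+1 (mod 26); the inverse of 7 mod 26 is 15. Treating letters as 0–25, the rule is x ↦ 7x + 1 (mod 26).
Decoding pbiad: p(15)→15·(15−1)≡2=c; b(1)→15·(1−1)≡0=a; i(8)→15·(8−1)≡1=b; a(0)→15·(0−1)≡11=l; d(3)→15·(3−1)≡4=e (all mod 26).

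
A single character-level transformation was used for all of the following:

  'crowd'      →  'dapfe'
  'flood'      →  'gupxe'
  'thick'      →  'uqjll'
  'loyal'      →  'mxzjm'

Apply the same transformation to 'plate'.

The shifts repeat in a cycle of length 2: positions 0,1,… shift by +1, +9, then the pattern repeats.
On plate: p+1=q, l+9=u, a+1=b, t+9=c, e+1=f.

qubcf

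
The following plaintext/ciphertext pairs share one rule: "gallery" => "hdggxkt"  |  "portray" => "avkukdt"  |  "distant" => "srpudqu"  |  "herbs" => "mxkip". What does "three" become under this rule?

g(6)→h(7) and a(0)→d(3) fit y≡5x+3 (mod 26); the inverse of 5 mod 26 is 21. Each letter's alphabet position (a=0..z=25) is mapped through 5·x+3 mod 26 — an affine cipher.
For three: t(19)→5·19+3≡20=u; h(7)→5·7+3≡12=m; r(17)→5·17+3≡10=k; e(4)→5·4+3≡23=x; e(4)→5·4+3≡23=x (all mod 26).

umkxx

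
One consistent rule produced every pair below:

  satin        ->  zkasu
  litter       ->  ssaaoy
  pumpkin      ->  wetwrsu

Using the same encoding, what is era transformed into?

The shift depends on letter class: consonant s→z is +7, but vowel a→k is +10. Vowels shift forward by 10 and consonants shift forward by 7.
Applying it to era: e(vowel)+10=o, r(cons)+7=y, a(vowel)+10=k.

oyk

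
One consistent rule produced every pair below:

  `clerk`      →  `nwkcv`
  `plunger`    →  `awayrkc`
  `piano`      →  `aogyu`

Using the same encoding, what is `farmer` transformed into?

The shift depends on letter class: consonant c→n is +11, but vowel e→k is +6. Vowels shift forward by 6 and consonants shift forward by 11.
On farmer: f(cons)+11=q, a(vowel)+6=g, r(cons)+11=c, m(cons)+11=x, e(vowel)+6=k, r(cons)+11=c.

qgcxkc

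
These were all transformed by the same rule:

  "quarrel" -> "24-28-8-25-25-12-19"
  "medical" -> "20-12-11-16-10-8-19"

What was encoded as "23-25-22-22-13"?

proof

q is letter #17 and maps to 24: an offset of 7. Letters become their 1-based position plus 7 (so a→8, b→9, …).
Undoing it on 23-25-22-22-13: 23→(23−7)÷1=16=p, 25→(25−7)÷1=18=r, 22→(22−7)÷1=15=o, 22→(22−7)÷1=15=o, 13→(13−7)÷1=6=f.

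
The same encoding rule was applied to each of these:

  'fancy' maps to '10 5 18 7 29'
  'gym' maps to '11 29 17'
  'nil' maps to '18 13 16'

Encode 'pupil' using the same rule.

20 25 20 13 16

f is letter #6 and maps to 10: an offset of 4. The number is (letter's place in the alphabet, a=1) + 4.
For pupil: p=16→20, u=21→25, p=16→20, i=9→13, l=12→16.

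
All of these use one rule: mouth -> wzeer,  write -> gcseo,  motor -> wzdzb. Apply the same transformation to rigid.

Shifts by position in mouth: pos 0: m→w (+10), pos 1: o→z (+11), pos 2: u→e (+10), pos 3: t→e (+11) — repeating every 2. The shifts repeat in a cycle of length 2: positions 0,1,… shift by +10, +11, then the pattern repeats.
Applying it to rigid: r+10=b, i+11=t, g+10=q, i+11=t, d+10=n.

btqtn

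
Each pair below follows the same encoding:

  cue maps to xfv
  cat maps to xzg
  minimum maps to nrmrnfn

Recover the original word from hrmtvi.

Each pair mirrors across the alphabet (c↔x, u↔f, e↔v): positions sum to 25. Letters are reflected about the middle of the alphabet (position → 25−position): Atbash.
Undoing it on hrmtvi: h↔s, r↔i, m↔n, t↔g, v↔e, i↔r.

singer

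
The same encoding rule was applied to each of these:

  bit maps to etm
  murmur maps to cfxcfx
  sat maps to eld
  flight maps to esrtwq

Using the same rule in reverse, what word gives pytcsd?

shrine

Read the word backwards and shift each letter +11.
Reversing it on pytcsd: shift back: p−11=e, y−11=n, t−11=i, c−11=r, s−11=h, d−11=s → enirhs; then reverse → shrine.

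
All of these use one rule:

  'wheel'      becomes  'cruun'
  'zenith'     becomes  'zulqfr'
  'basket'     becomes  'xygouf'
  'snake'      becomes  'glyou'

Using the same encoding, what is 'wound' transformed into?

Treating letters as 0–25, the rule is x ↦ 25x + 24 (mod 26).
For wound: w(22)→25·22+24≡2=c; o(14)→25·14+24≡10=k; u(20)→25·20+24≡4=e; n(13)→25·13+24≡11=l; d(3)→25·3+24≡21=v (all mod 26).

ckelv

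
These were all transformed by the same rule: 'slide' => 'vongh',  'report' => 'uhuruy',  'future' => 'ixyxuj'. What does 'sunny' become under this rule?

A repeating key of period 3 is used — shifts +3, +3, +5 over and over.
For sunny: s+3=v, u+3=x, n+5=s, n+3=q, y+3=b.

vxsqb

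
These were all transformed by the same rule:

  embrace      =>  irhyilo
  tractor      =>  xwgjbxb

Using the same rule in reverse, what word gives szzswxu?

outlook

In embrace: e→i is +4, m→r is +5, b→h is +6, r→y is +7 — the shift increases by 1 each position. The shift increases by 1 at each position, starting from +4: 4, 5, 6, ….
Reversing it on szzswxu: s−4=o, z−5=u, z−6=t, s−7=l, w−8=o, x−9=o, u−10=k.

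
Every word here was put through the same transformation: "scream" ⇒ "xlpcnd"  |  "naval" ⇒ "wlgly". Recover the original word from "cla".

The output letters match the input read backwards, each shifted +11: scream reversed is maercs. The word is reversed, then every letter is shifted forward by 11.
Decoding cla: shift back: c−11=r, l−11=a, a−11=p → rap; then reverse → par.

par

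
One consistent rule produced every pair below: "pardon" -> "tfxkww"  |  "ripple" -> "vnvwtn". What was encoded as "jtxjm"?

In pardon: p→t is +4, a→f is +5, r→x is +6, d→k is +7 — the shift increases by 1 each position. Letter i (0-indexed) is shifted by i+4, so successive shifts are 4, 5, 6, ….
Decoding jtxjm: j−4=f, t−5=o, x−6=r, j−7=c, m−8=e.

force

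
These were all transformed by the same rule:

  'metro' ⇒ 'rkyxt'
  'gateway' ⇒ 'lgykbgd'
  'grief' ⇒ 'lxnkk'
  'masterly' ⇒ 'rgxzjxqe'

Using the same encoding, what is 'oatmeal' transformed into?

tgysjgq

Shifts by position in metro: pos 0: m→r (+5), pos 1: e→k (+6), pos 2: t→y (+5), pos 3: r→x (+6) — repeating every 2. It's a Vigenère-style cipher with numeric key [5,6]: position i shifts by key[i mod 2].
Applying it to oatmeal: o+5=t, a+6=g, t+5=y, m+6=s, e+5=j, a+6=g, l+5=q.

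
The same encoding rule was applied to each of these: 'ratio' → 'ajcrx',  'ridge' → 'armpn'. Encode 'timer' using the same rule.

Compare letters: r→a is +9, a→j is +9, t→c is +9 — a constant shift. This is a Caesar cipher with shift 9.
On timer: t+9=c, i+9=r, m+9=v, e+9=n, r+9=a.

crvna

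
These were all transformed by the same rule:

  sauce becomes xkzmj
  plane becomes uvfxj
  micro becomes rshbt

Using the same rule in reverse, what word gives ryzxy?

mount

The shifts repeat in a cycle of length 2: positions 0,1,… shift by +5, +10, then the pattern repeats.
Decoding ryzxy: r−5=m, y−10=o, z−5=u, x−10=n, y−5=t.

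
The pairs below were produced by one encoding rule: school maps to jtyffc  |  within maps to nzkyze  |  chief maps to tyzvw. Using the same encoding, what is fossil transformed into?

wfjjzc

Each letter is shifted forward by 17 in the alphabet (a Caesar shift of +17).
For fossil: f+17=w, o+17=f, s+17=j, s+17=j, i+17=z, l+17=c.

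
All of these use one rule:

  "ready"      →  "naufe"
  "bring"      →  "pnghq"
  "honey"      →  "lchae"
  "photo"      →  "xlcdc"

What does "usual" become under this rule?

r(17)→n(13) and e(4)→a(0) fit y≡21x+20 (mod 26); the inverse of 21 mod 26 is 5. This is an affine cipher: with a=0,…,z=25, each position x becomes (21x+20) mod 26.
On usual: u(20)→21·20+20≡24=y; s(18)→21·18+20≡8=i; u(20)→21·20+20≡24=y; a(0)→21·0+20≡20=u; l(11)→21·11+20≡17=r (all mod 26).

yiyur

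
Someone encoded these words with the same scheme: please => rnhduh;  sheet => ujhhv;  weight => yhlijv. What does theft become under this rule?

The shift depends on letter class: consonant p→r is +2, but vowel e→h is +3. Two shifts are in play — +3 for a/e/i/o/u, +2 for every other letter.
For theft: t(cons)+2=v, h(cons)+2=j, e(vowel)+3=h, f(cons)+2=h, t(cons)+2=v.

vjhhv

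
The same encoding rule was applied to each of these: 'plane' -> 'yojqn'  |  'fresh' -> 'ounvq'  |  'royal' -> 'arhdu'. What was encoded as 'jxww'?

It's a Vigenère-style cipher with numeric key [9,3]: position i shifts by key[i mod 2].
Decoding jxww: j−9=a, x−3=u, w−9=n, w−3=t.

aunt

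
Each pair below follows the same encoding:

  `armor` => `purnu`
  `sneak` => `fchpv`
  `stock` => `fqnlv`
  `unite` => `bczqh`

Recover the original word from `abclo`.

bunch

Treating letters as 0–25, the rule is x ↦ 11x + 15 (mod 26).
Undoing it on abclo: a(0)→19·(0−15)≡1=b; b(1)→19·(1−15)≡20=u; c(2)→19·(2−15)≡13=n; l(11)→19·(11−15)≡2=c; o(14)→19·(14−15)≡7=h (all mod 26).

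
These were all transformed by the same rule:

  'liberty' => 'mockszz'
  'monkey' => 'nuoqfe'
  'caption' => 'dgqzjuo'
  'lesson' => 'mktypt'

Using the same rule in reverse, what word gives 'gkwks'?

The shifts repeat in a cycle of length 2: positions 0,1,… shift by +1, +6, then the pattern repeats.
Decoding gkwks: g−1=f, k−6=e, w−1=v, k−6=e, s−1=r.

fever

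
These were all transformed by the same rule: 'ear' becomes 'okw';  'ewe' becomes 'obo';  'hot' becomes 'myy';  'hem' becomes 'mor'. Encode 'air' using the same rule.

The shift depends on letter class: consonant r→w is +5, but vowel e→o is +10. Vowels shift forward by 10 and consonants shift forward by 5.
On air: a(vowel)+10=k, i(vowel)+10=s, r(cons)+5=w.

ksw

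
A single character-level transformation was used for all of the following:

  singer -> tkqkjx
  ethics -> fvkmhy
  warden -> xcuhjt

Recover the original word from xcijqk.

waffle

In singer: s→t is +1, i→k is +2, n→q is +3, g→k is +4 — the shift increases by 1 each position. The shift increases by 1 at each position, starting from +1: 1, 2, 3, ….
Decoding xcijqk: x−1=w, c−2=a, i−3=f, j−4=f, q−5=l, k−6=e.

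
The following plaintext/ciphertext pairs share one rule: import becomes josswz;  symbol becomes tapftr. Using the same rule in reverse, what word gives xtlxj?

write

In import: i→j is +1, m→o is +2, p→s is +3, o→s is +4 — the shift increases by 1 each position. The shift increases by 1 at each position, starting from +1: 1, 2, 3, ….
Decoding xtlxj: x−1=w, t−2=r, l−3=i, x−4=t, j−5=e.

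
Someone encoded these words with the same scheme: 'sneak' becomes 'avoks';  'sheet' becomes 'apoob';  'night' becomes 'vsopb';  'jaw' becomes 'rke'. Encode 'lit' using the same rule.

The shift depends on letter class: consonant s→a is +8, but vowel e→o is +10. Two shifts are in play — +10 for a/e/i/o/u, +8 for every other letter.
For lit: l(cons)+8=t, i(vowel)+10=s, t(cons)+8=b.

tsb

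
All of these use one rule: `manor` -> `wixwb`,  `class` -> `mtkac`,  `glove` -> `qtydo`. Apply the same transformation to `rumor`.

bcwwb

The shifts repeat in a cycle of length 2: positions 0,1,… shift by +10, +8, then the pattern repeats.
For rumor: r+10=b, u+8=c, m+10=w, o+8=w, r+10=b.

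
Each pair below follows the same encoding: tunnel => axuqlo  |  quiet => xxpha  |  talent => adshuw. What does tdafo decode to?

match

Shifts by position in tunnel: pos 0: t→a (+7), pos 1: u→x (+3), pos 2: n→u (+7), pos 3: n→q (+3) — repeating every 2. It's a Vigenère-style cipher with numeric key [7,3]: position i shifts by key[i mod 2].
Reversing it on tdafo: t−7=m, d−3=a, a−7=t, f−3=c, o−7=h.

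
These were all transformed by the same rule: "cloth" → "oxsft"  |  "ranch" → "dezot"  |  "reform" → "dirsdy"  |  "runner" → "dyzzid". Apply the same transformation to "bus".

The shift depends on letter class: consonant c→o is +12, but vowel o→s is +4. Vowels shift forward by 4 and consonants shift forward by 12.
On bus: b(cons)+12=n, u(vowel)+4=y, s(cons)+12=e.

nye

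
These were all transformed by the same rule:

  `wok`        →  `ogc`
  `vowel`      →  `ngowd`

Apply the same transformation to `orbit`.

Compare letters: w→o is +18, o→g is +18, k→c is +18 — a constant shift. Each letter is shifted forward by 18 in the alphabet (a Caesar shift of +18).
Applying it to orbit: o+18=g, r+18=j, b+18=t, i+18=a, t+18=l.

gjtal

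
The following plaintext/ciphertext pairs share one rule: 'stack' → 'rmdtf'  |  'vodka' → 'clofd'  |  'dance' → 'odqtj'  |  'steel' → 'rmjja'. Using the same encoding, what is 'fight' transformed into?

s(18)→r(17) and t(19)→m(12) fit y≡21x+3 (mod 26); the inverse of 21 mod 26 is 5. This is an affine cipher: with a=0,…,z=25, each position x becomes (21x+3) mod 26.
On fight: f(5)→21·5+3≡4=e; i(8)→21·8+3≡15=p; g(6)→21·6+3≡25=z; h(7)→21·7+3≡20=u; t(19)→21·19+3≡12=m (all mod 26).

epzum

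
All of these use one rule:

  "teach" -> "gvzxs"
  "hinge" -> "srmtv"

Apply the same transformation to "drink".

Each pair mirrors across the alphabet (t↔g, e↔v, a↔z): positions sum to 25. Each letter is replaced by its mirror in the alphabet: a↔z, b↔y, c↔x, and so on (the Atbash cipher).
For drink: d↔w, r↔i, i↔r, n↔m, k↔p.

wirmp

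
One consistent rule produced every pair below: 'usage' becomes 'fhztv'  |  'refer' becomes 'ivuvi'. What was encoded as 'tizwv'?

grade

Each pair mirrors across the alphabet (u↔f, s↔h, a↔z): positions sum to 25. Each letter is replaced by its mirror in the alphabet: a↔z, b↔y, c↔x, and so on (the Atbash cipher).
Undoing it on tizwv: t↔g, i↔r, z↔a, w↔d, v↔e.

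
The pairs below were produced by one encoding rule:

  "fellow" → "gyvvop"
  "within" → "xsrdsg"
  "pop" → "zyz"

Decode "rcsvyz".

polish

The output letters match the input read backwards, each shifted +10: fellow reversed is wollef. Two steps: reverse the string, then apply a Caesar shift of +10.
Undoing it on rcsvyz: shift back: r−10=h, c−10=s, s−10=i, v−10=l, y−10=o, z−10=p → hsilop; then reverse → polish.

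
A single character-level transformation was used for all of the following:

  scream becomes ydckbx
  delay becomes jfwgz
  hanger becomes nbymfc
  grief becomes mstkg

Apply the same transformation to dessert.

jfdyfcz

Shifts by position in scream: pos 0: s→y (+6), pos 1: c→d (+1), pos 2: r→c (+11), pos 3: e→k (+6), pos 4: a→b (+1), pos 5: m→x (+11) — repeating every 3. A repeating key of period 3 is used — shifts +6, +1, +11 over and over.
On dessert: d+6=j, e+1=f, s+11=d, s+6=y, e+1=f, r+11=c, t+6=z.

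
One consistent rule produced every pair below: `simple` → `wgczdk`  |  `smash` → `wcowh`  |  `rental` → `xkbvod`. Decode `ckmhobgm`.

s(18)→w(22) and i(8)→g(6) fit y≡25x+14 (mod 26); the inverse of 25 mod 26 is 25. Each letter's alphabet position (a=0..z=25) is mapped through 25·x+14 mod 26 — an affine cipher.
Undoing it on ckmhobgm: c(2)→25·(2−14)≡12=m; k(10)→25·(10−14)≡4=e; m(12)→25·(12−14)≡2=c; h(7)→25·(7−14)≡7=h; o(14)→25·(14−14)≡0=a; b(1)→25·(1−14)≡13=n; g(6)→25·(6−14)≡8=i; m(12)→25·(12−14)≡2=c (all mod 26).

mechanic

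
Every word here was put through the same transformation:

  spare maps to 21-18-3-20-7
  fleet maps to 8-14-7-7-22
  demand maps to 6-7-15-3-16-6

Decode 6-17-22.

s is letter #19 and maps to 21: an offset of 2. Letters become their 1-based position plus 2 (so a→3, b→4, …).
Decoding 6-17-22: 6→(6−2)÷1=4=d, 17→(17−2)÷1=15=o, 22→(22−2)÷1=20=t.

dot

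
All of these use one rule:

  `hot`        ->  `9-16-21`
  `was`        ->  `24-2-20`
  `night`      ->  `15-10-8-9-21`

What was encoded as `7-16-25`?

fox

h is letter #8 and maps to 9: an offset of 1. The number is (letter's place in the alphabet, a=1) + 1.
Reversing it on 7-16-25: 7→(7−1)÷1=6=f, 16→(16−1)÷1=15=o, 25→(25−1)÷1=24=x.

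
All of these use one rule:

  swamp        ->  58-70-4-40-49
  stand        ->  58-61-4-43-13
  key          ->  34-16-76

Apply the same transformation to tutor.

Each letter becomes 3×(its alphabet position, a=1..z=26) + 1.
Applying it to tutor: t=20→61, u=21→64, t=20→61, o=15→46, r=18→55.

61-64-61-46-55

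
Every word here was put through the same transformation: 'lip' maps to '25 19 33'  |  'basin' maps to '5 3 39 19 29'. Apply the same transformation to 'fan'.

13 3 29

l(#12)→25 and i(#9)→19: differences scale by 2, so n = 2·pos + 1. Each letter becomes 2×(its alphabet position, a=1..z=26) + 1.
On fan: f=6→13, a=1→3, n=14→29.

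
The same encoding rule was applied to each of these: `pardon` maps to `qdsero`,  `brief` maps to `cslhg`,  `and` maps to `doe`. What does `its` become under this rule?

The shift depends on letter class: consonant p→q is +1, but vowel a→d is +3. Two shifts are in play — +3 for a/e/i/o/u, +1 for every other letter.
Applying it to its: i(vowel)+3=l, t(cons)+1=u, s(cons)+1=t.

lut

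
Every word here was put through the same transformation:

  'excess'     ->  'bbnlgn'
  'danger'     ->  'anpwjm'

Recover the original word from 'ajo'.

far

The output letters match the input read backwards, each shifted +9: excess reversed is ssecxe. The word is reversed, then every letter is shifted forward by 9.
Reversing it on ajo: shift back: a−9=r, j−9=a, o−9=f → raf; then reverse → far.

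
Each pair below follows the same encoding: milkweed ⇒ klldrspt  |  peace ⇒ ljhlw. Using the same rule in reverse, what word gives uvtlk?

Two steps: reverse the string, then apply a Caesar shift of +7.
Reversing it on uvtlk: shift back: u−7=n, v−7=o, t−7=m, l−7=e, k−7=d → nomed; then reverse → demon.

demon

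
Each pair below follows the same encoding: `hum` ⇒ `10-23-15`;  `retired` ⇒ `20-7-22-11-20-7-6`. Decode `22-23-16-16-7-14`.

h is letter #8 and maps to 10: an offset of 2. The number is (letter's place in the alphabet, a=1) + 2.
Undoing it on 22-23-16-16-7-14: 22→(22−2)÷1=20=t, 23→(23−2)÷1=21=u, 16→(16−2)÷1=14=n, 16→(16−2)÷1=14=n, 7→(7−2)÷1=5=e, 14→(14−2)÷1=12=l.

tunnel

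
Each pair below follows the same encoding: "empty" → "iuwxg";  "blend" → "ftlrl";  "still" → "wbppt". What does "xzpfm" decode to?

tribe

Shifts by position in empty: pos 0: e→i (+4), pos 1: m→u (+8), pos 2: p→w (+7), pos 3: t→x (+4), pos 4: y→g (+8) — repeating every 3. A repeating key of period 3 is used — shifts +4, +8, +7 over and over.
Reversing it on xzpfm: x−4=t, z−8=r, p−7=i, f−4=b, m−8=e.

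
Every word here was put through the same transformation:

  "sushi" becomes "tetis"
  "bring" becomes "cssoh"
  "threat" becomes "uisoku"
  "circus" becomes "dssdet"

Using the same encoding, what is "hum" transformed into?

The shift depends on letter class: consonant s→t is +1, but vowel u→e is +10. Two shifts are in play — +10 for a/e/i/o/u, +1 for every other letter.
Applying it to hum: h(cons)+1=i, u(vowel)+10=e, m(cons)+1=n.

ien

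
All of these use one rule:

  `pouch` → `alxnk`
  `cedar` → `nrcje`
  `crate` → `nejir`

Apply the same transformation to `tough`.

p(15)→a(0) and o(14)→l(11) fit y≡15x+9 (mod 26); the inverse of 15 mod 26 is 7. Treating letters as 0–25, the rule is x ↦ 15x + 9 (mod 26).
On tough: t(19)→15·19+9≡8=i; o(14)→15·14+9≡11=l; u(20)→15·20+9≡23=x; g(6)→15·6+9≡21=v; h(7)→15·7+9≡10=k (all mod 26).

ilxvk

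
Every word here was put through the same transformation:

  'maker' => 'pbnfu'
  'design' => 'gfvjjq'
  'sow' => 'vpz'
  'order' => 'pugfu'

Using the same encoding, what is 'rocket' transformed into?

upfnfw

Two shifts are in play — +1 for a/e/i/o/u, +3 for every other letter.
For rocket: r(cons)+3=u, o(vowel)+1=p, c(cons)+3=f, k(cons)+3=n, e(vowel)+1=f, t(cons)+3=w.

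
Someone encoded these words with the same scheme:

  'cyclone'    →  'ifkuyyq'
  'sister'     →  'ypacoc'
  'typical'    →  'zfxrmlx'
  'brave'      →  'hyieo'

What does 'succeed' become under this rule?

In cyclone: c→i is +6, y→f is +7, c→k is +8, l→u is +9 — the shift increases by 1 each position. Letter i (0-indexed) is shifted by i+6, so successive shifts are 6, 7, 8, ….
On succeed: s+6=y, u+7=b, c+8=k, c+9=l, e+10=o, e+11=p, d+12=p.

ybklopp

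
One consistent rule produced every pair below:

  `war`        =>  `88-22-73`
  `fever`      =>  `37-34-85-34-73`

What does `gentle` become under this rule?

40-34-61-79-55-34

w(#23)→88 and a(#1)→22: differences scale by 3, so n = 3·pos + 19. With a=1..z=26, the number is 3·pos + 19.
On gentle: g=7→40, e=5→34, n=14→61, t=20→79, l=12→55, e=5→34.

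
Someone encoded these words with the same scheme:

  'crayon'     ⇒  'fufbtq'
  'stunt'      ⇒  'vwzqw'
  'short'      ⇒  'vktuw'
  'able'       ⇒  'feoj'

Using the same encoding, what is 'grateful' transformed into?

The shift depends on letter class: consonant c→f is +3, but vowel a→f is +5. Two shifts are in play — +5 for a/e/i/o/u, +3 for every other letter.
Applying it to grateful: g(cons)+3=j, r(cons)+3=u, a(vowel)+5=f, t(cons)+3=w, e(vowel)+5=j, f(cons)+3=i, u(vowel)+5=z, l(cons)+3=o.

jufwjizo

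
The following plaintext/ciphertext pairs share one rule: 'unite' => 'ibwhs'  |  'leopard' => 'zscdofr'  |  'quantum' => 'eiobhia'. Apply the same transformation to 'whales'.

kvozsg

Compare letters: u→i is +14, n→b is +14, i→w is +14 — a constant shift. Every letter moves 14 places later in the alphabet, wrapping around z→a.
Applying it to whales: w+14=k, h+14=v, a+14=o, l+14=z, e+14=s, s+14=g.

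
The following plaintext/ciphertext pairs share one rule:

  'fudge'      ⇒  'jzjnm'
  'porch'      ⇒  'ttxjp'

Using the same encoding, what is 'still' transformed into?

wyost

In fudge: f→j is +4, u→z is +5, d→j is +6, g→n is +7 — the shift increases by 1 each position. Each letter shifts forward by (position + 4), i.e. 4, 5, 6, … — the shift grows by one for each successive letter.
Applying it to still: s+4=w, t+5=y, i+6=o, l+7=s, l+8=t.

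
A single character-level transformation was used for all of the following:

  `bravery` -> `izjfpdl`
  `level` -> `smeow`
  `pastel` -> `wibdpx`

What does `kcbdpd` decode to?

In bravery: b→i is +7, r→z is +8, a→j is +9, v→f is +10 — the shift increases by 1 each position. The shift increases by 1 at each position, starting from +7: 7, 8, 9, ….
Undoing it on kcbdpd: k−7=d, c−8=u, b−9=s, d−10=t, p−11=e, d−12=r.

duster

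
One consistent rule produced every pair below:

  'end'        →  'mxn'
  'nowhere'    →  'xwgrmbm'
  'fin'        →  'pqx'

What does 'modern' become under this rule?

The shift depends on letter class: consonant n→x is +10, but vowel e→m is +8. Vowels shift forward by 8 and consonants shift forward by 10.
On modern: m(cons)+10=w, o(vowel)+8=w, d(cons)+10=n, e(vowel)+8=m, r(cons)+10=b, n(cons)+10=x.

wwnmbx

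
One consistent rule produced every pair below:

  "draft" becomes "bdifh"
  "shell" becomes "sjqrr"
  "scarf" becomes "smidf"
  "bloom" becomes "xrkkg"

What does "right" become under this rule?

dyujh

d(3)→b(1) and r(17)→d(3) fit y≡15x+8 (mod 26); the inverse of 15 mod 26 is 7. This is an affine cipher: with a=0,…,z=25, each position x becomes (15x+8) mod 26.
On right: r(17)→15·17+8≡3=d; i(8)→15·8+8≡24=y; g(6)→15·6+8≡20=u; h(7)→15·7+8≡9=j; t(19)→15·19+8≡7=h (all mod 26).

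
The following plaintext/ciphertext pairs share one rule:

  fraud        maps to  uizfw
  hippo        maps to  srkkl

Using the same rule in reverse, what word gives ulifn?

Letters are reflected about the middle of the alphabet (position → 25−position): Atbash.
Undoing it on ulifn: u↔f, l↔o, i↔r, f↔u, n↔m.

forum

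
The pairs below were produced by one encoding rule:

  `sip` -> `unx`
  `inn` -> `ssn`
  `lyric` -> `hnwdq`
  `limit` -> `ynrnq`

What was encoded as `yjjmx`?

sheet

Two steps: reverse the string, then apply a Caesar shift of +5.
Reversing it on yjjmx: shift back: y−5=t, j−5=e, j−5=e, m−5=h, x−5=s → teehs; then reverse → sheet.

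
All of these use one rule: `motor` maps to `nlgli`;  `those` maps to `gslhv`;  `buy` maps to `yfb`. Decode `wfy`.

dub

Letters are reflected about the middle of the alphabet (position → 25−position): Atbash.
Decoding wfy: w↔d, f↔u, y↔b.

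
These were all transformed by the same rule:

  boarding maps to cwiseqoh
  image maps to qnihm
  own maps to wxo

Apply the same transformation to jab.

kic

The shift depends on letter class: consonant b→c is +1, but vowel o→w is +8. Vowels shift forward by 8 and consonants shift forward by 1.
On jab: j(cons)+1=k, a(vowel)+8=i, b(cons)+1=c.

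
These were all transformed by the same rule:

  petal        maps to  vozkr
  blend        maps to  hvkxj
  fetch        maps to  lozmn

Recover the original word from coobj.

weird

Shifts by position in petal: pos 0: p→v (+6), pos 1: e→o (+10), pos 2: t→z (+6), pos 3: a→k (+10) — repeating every 2. The shifts repeat in a cycle of length 2: positions 0,1,… shift by +6, +10, then the pattern repeats.
Decoding coobj: c−6=w, o−10=e, o−6=i, b−10=r, j−6=d.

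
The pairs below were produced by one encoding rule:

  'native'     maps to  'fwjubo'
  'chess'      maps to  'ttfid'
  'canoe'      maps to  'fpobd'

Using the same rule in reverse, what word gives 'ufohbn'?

The output letters match the input read backwards, each shifted +1: native reversed is evitan. Read the word backwards and shift each letter +1.
Reversing it on ufohbn: shift back: u−1=t, f−1=e, o−1=n, h−1=g, b−1=a, n−1=m → tengam; then reverse → magnet.

magnet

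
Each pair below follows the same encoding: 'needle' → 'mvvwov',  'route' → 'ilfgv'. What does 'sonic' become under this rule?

Each pair mirrors across the alphabet (n↔m, e↔v, e↔v): positions sum to 25. Letters are reflected about the middle of the alphabet (position → 25−position): Atbash.
Applying it to sonic: s↔h, o↔l, n↔m, i↔r, c↔x.

hlmrx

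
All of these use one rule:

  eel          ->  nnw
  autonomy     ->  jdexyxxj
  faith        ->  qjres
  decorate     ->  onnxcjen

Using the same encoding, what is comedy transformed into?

Two shifts are in play — +9 for a/e/i/o/u, +11 for every other letter.
For comedy: c(cons)+11=n, o(vowel)+9=x, m(cons)+11=x, e(vowel)+9=n, d(cons)+11=o, y(cons)+11=j.

nxxnoj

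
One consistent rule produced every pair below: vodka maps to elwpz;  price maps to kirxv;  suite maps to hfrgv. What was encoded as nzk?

map

This is the alphabet-reversal cipher (Atbash): a becomes z, b becomes y, etc.
Decoding nzk: n↔m, z↔a, k↔p.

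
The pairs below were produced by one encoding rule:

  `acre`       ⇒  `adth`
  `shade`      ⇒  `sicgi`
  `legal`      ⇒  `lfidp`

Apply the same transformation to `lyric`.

lztlg

In acre: a→a is +0, c→d is +1, r→t is +2, e→h is +3 — the shift increases by 1 each position. The shift increases by 1 at each position, starting from +0: 0, 1, 2, ….
Applying it to lyric: l+0=l, y+1=z, r+2=t, i+3=l, c+4=g.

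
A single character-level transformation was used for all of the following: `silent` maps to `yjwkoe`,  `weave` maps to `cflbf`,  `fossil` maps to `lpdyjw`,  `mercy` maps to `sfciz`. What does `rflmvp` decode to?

Shifts by position in silent: pos 0: s→y (+6), pos 1: i→j (+1), pos 2: l→w (+11), pos 3: e→k (+6), pos 4: n→o (+1), pos 5: t→e (+11) — repeating every 3. The shifts repeat in a cycle of length 3: positions 0,1,… shift by +6, +1, +11, then the pattern repeats.
Decoding rflmvp: r−6=l, f−1=e, l−11=a, m−6=g, v−1=u, p−11=e.

league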